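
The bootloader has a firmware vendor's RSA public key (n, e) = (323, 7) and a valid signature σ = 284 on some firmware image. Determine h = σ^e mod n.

75

Squares mod 323: σ^1≡284, σ^2≡229, σ^4≡115
7 = 4 + 2 + 1, so σ^7 ≡ 115·229·284 ≡ 75 (mod 323)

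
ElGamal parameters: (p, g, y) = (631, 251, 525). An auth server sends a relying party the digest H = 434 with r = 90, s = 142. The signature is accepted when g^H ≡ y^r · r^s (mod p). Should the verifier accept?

accept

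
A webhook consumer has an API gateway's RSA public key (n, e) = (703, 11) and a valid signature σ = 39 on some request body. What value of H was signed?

Squares mod 703: σ^1≡39, σ^2≡115, σ^4≡571, σ^8≡552
11 = 8 + 2 + 1, so σ^11 ≡ 552·115·39 ≡ 457 (mod 703)

457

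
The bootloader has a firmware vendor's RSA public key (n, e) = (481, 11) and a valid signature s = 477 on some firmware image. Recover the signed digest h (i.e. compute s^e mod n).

s^2 ≡ 477^2 = 227529 ≡ 16
s^4 ≡ 16^2 = 256
s^8 ≡ 256^2 = 65536 ≡ 120
11 = 8 + 2 + 1, so s^11 ≡ 120·16·477 ≡ 16 (mod 481)

16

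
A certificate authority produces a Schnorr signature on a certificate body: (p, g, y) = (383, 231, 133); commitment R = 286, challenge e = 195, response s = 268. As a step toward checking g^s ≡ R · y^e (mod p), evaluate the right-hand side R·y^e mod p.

133^2 = 17689 ≡ 71
133^4 ≡ 71^2 = 5041 ≡ 62
133^8 ≡ 62^2 = 3844 ≡ 14
133^16 ≡ 14^2 = 196
133^32 ≡ 196^2 = 38416 ≡ 116
133^64 ≡ 116^2 = 13456 ≡ 51
133^128 ≡ 51^2 = 2601 ≡ 303
195 = 128 + 64 + 2 + 1, so 133^195 ≡ 303·51·71·133 ≡ 62 (mod 383)
R · y^e ≡ 286·62 = 17732 ≡ 114 (mod 383)

114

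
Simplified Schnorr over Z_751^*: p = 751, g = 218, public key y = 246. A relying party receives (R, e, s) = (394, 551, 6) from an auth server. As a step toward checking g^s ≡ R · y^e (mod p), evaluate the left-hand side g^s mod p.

218^2 = 47524 ≡ 211
218^4 ≡ 211^2 = 44521 ≡ 212
6 = 4 + 2, so 218^6 ≡ 212·211 ≡ 423 (mod 751)

423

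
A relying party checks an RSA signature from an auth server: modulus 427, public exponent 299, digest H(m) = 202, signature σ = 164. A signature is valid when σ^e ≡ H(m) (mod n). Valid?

σ^2 ≡ 164^2 = 26896 ≡ 422
σ^4 ≡ 422^2 = 178084 ≡ 25
σ^8 ≡ 25^2 = 625 ≡ 198
σ^16 ≡ 198^2 = 39204 ≡ 347
σ^32 ≡ 347^2 = 120409 ≡ 422
σ^64 ≡ 422^2 = 178084 ≡ 25
σ^128 ≡ 25^2 = 625 ≡ 198
σ^256 ≡ 198^2 = 39204 ≡ 347
299 = 256 + 32 + 8 + 2 + 1, so σ^299 ≡ 347·422·198·422·164 ≡ 138 (mod 427)
σ^299 mod 427 = 138, but H(m) = 202.

no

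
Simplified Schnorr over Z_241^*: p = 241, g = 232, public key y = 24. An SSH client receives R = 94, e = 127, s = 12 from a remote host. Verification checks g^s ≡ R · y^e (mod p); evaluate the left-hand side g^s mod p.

91

Squares mod 241: 232^1≡232, 232^2≡81, 232^4≡54, 232^8≡24
12 = 8 + 4, so 232^12 ≡ 24·54 ≡ 91 (mod 241)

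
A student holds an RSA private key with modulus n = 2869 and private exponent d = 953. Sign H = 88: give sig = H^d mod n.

2402

H^2 ≡ 88^2 = 7744 ≡ 2006
H^4 ≡ 2006^2 = 4024036 ≡ 1698
H^8 ≡ 1698^2 = 2883204 ≡ 2728
H^16 ≡ 2728^2 = 7441984 ≡ 2667
H^32 ≡ 2667^2 = 7112889 ≡ 638
H^64 ≡ 638^2 = 407044 ≡ 2515
H^128 ≡ 2515^2 = 6325225 ≡ 1949
H^256 ≡ 1949^2 = 3798601 ≡ 45
H^512 ≡ 45^2 = 2025
953 = 512 + 256 + 128 + 32 + 16 + 8 + 1, so H^953 ≡ 2025·45·1949·638·2667·2728·88 ≡ 2402 (mod 2869)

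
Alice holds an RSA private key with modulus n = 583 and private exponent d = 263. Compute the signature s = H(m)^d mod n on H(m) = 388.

302

(H(m))^2 ≡ 388^2 = 150544 ≡ 130
(H(m))^4 ≡ 130^2 = 16900 ≡ 576
(H(m))^8 ≡ 576^2 = 331776 ≡ 49
(H(m))^16 ≡ 49^2 = 2401 ≡ 69
(H(m))^32 ≡ 69^2 = 4761 ≡ 97
(H(m))^64 ≡ 97^2 = 9409 ≡ 81
(H(m))^128 ≡ 81^2 = 6561 ≡ 148
(H(m))^256 ≡ 148^2 = 21904 ≡ 333
263 = 256 + 4 + 2 + 1, so (H(m))^263 ≡ 333·576·130·388 ≡ 302 (mod 583)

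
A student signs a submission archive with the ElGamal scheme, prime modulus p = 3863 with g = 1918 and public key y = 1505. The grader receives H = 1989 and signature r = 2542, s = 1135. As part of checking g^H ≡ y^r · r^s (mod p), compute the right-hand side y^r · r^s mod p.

1657

1505^2 = 2265025 ≡ 1307
1505^4 ≡ 1307^2 = 1708249 ≡ 803
1505^8 ≡ 803^2 = 644809 ≡ 3551
1505^16 ≡ 3551^2 = 12609601 ≡ 769
1505^32 ≡ 769^2 = 591361 ≡ 322
1505^64 ≡ 322^2 = 103684 ≡ 3246
1505^128 ≡ 3246^2 = 10536516 ≡ 2115
1505^256 ≡ 2115^2 = 4473225 ≡ 3734
1505^512 ≡ 3734^2 = 13942756 ≡ 1189
1505^1024 ≡ 1189^2 = 1413721 ≡ 3726
1505^2048 ≡ 3726^2 = 13883076 ≡ 3317
2542 = 2048 + 256 + 128 + 64 + 32 + 8 + 4 + 2, so 1505^2542 ≡ 3317·3734·2115·3246·322·3551·803·1307 ≡ 3533 (mod 3863)
2542^2 = 6461764 ≡ 2828
2542^4 ≡ 2828^2 = 7997584 ≡ 1174
2542^8 ≡ 1174^2 = 1378276 ≡ 3048
2542^16 ≡ 3048^2 = 9290304 ≡ 3652
2542^32 ≡ 3652^2 = 13337104 ≡ 2028
2542^64 ≡ 2028^2 = 4112784 ≡ 2552
2542^128 ≡ 2552^2 = 6512704 ≡ 3549
2542^256 ≡ 3549^2 = 12595401 ≡ 2021
2542^512 ≡ 2021^2 = 4084441 ≡ 1250
2542^1024 ≡ 1250^2 = 1562500 ≡ 1848
1135 = 1024 + 64 + 32 + 8 + 4 + 2 + 1, so 2542^1135 ≡ 1848·2552·2028·3048·1174·2828·2542 ≡ 1388 (mod 3863)
y^r · r^s ≡ 3533·1388 = 4903804 ≡ 1657 (mod 3863)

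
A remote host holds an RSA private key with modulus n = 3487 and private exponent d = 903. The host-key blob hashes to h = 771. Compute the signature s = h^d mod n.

2465

Squares mod 3487: h^1≡771, h^2≡1651, h^4≡2454, h^8≡67, h^16≡1002, h^32≡3235, h^64≡738, h^128≡672, h^256≡1761, h^512≡1178
903 = 512 + 256 + 128 + 4 + 2 + 1, so h^903 ≡ 1178·1761·672·2454·1651·771 ≡ 2465 (mod 3487)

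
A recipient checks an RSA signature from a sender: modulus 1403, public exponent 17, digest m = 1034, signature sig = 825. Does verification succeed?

Squares mod 1403: sig^1≡825, sig^2≡170, sig^4≡840, sig^8≡1294, sig^16≡657
17 = 16 + 1, so sig^17 ≡ 657·825 ≡ 467 (mod 1403)
467 ≠ 1034, so verification fails.

fails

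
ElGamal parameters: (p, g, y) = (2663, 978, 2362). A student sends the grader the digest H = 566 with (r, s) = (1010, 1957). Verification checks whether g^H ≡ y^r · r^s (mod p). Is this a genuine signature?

Left side g^H mod p:
978^2 = 956484 ≡ 467
978^4 ≡ 467^2 = 218089 ≡ 2386
978^8 ≡ 2386^2 = 5692996 ≡ 2165
978^16 ≡ 2165^2 = 4687225 ≡ 345
978^32 ≡ 345^2 = 119025 ≡ 1853
978^64 ≡ 1853^2 = 3433609 ≡ 1002
978^128 ≡ 1002^2 = 1004004 ≡ 53
978^256 ≡ 53^2 = 2809 ≡ 146
978^512 ≡ 146^2 = 21316 ≡ 12
566 = 512 + 32 + 16 + 4 + 2, so 978^566 ≡ 12·1853·345·2386·467 ≡ 1846 (mod 2663)
Right side y^r · r^s mod p:
2362^2 = 5579044 ≡ 59
2362^4 ≡ 59^2 = 3481 ≡ 818
2362^8 ≡ 818^2 = 669124 ≡ 711
2362^16 ≡ 711^2 = 505521 ≡ 2214
2362^32 ≡ 2214^2 = 4901796 ≡ 1876
2362^64 ≡ 1876^2 = 3519376 ≡ 1553
2362^128 ≡ 1553^2 = 2411809 ≡ 1794
2362^256 ≡ 1794^2 = 3218436 ≡ 1532
2362^512 ≡ 1532^2 = 2347024 ≡ 921
1010 = 512 + 256 + 128 + 64 + 32 + 16 + 2, so 2362^1010 ≡ 921·1532·1794·1553·1876·2214·59 ≡ 770 (mod 2663)
1010^2 = 1020100 ≡ 171
1010^4 ≡ 171^2 = 29241 ≡ 2611
1010^8 ≡ 2611^2 = 6817321 ≡ 41
1010^16 ≡ 41^2 = 1681
1010^32 ≡ 1681^2 = 2825761 ≡ 318
1010^64 ≡ 318^2 = 101124 ≡ 2593
1010^128 ≡ 2593^2 = 6723649 ≡ 2237
1010^256 ≡ 2237^2 = 5004169 ≡ 392
1010^512 ≡ 392^2 = 153664 ≡ 1873
1010^1024 ≡ 1873^2 = 3508129 ≡ 958
1957 = 1024 + 512 + 256 + 128 + 32 + 4 + 1, so 1010^1957 ≡ 958·1873·392·2237·318·2611·1010 ≡ 1487 (mod 2663)
770·1487 = 1144990 ≡ 2563 (mod 2663)
1846 ≠ 2563, so verification fails.

forged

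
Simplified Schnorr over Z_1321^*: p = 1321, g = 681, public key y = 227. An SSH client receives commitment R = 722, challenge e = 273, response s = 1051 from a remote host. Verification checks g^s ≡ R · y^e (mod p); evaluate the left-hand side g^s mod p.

681^2 = 463761 ≡ 90
681^4 ≡ 90^2 = 8100 ≡ 174
681^8 ≡ 174^2 = 30276 ≡ 1214
681^16 ≡ 1214^2 = 1473796 ≡ 881
681^32 ≡ 881^2 = 776161 ≡ 734
681^64 ≡ 734^2 = 538756 ≡ 1109
681^128 ≡ 1109^2 = 1229881 ≡ 30
681^256 ≡ 30^2 = 900
681^512 ≡ 900^2 = 810000 ≡ 227
681^1024 ≡ 227^2 = 51529 ≡ 10
1051 = 1024 + 16 + 8 + 2 + 1, so 681^1051 ≡ 10·881·1214·90·681 ≡ 1129 (mod 1321)

1129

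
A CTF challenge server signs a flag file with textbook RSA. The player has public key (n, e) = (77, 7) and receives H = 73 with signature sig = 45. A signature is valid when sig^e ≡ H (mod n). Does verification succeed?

fails

sig^2 ≡ 45^2 = 2025 ≡ 23
sig^4 ≡ 23^2 = 529 ≡ 67
7 = 4 + 2 + 1, so sig^7 ≡ 67·23·45 ≡ 45 (mod 77)
The recovered value 45 does not match the digest 73.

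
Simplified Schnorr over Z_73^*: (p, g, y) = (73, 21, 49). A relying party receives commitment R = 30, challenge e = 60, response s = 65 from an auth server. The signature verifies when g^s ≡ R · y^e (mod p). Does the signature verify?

verifies

g^s mod p:
21^2 = 441 ≡ 3
21^4 ≡ 3^2 = 9
21^8 ≡ 9^2 = 81 ≡ 8
21^16 ≡ 8^2 = 64
21^32 ≡ 64^2 = 4096 ≡ 8
21^64 ≡ 8^2 = 64
65 = 64 + 1, so 21^65 ≡ 64·21 ≡ 30 (mod 73)
R · y^e mod p:
49^2 = 2401 ≡ 65
49^4 ≡ 65^2 = 4225 ≡ 64
49^8 ≡ 64^2 = 4096 ≡ 8
49^16 ≡ 8^2 = 64
49^32 ≡ 64^2 = 4096 ≡ 8
60 = 32 + 16 + 8 + 4, so 49^60 ≡ 8·64·8·64 ≡ 1 (mod 73)
30·1 = 30 ≡ 30 (mod 73)
30 ≡ 30 (mod 73); signature holds.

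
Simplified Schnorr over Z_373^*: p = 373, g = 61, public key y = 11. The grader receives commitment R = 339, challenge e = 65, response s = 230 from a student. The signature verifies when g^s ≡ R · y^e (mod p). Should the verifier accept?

accept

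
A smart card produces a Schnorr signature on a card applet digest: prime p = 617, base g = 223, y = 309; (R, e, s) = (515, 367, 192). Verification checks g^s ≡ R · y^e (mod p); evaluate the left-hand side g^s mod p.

376

Squares mod 617: 223^1≡223, 223^2≡369, 223^4≡421, 223^8≡162, 223^16≡330, 223^32≡308, 223^64≡463, 223^128≡270
192 = 128 + 64, so 223^192 ≡ 270·463 ≡ 376 (mod 617)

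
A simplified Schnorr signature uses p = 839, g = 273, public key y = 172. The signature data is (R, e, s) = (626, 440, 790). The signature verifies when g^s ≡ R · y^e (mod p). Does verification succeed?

passes

g^s mod p:
273^790 mod 839 = 363
R · y^e mod p:
172^440 mod 839 = 211
626·211 = 132086 ≡ 363 (mod 839)
363 ≡ 363 (mod 839); signature holds.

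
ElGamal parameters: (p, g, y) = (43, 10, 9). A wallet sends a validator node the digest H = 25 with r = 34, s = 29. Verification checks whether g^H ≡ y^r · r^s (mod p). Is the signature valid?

invalid

Left side g^H mod p:
10^25 mod 43 = 24
Right side y^r · r^s mod p:
9^34 mod 43 = 15
34^29 mod 43 = 20
15·20 = 300 ≡ 42 (mod 43)
24 ≠ 42, so verification fails.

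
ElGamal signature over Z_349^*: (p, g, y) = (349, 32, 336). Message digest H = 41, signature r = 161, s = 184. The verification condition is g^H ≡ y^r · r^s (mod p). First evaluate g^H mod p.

32^41 mod 349 = 253

253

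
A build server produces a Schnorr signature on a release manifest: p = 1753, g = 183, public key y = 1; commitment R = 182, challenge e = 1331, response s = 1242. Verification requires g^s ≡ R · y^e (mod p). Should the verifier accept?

g^s mod p:
183^1242 mod 1753 = 1
R · y^e mod p:
1^1331 mod 1753 = 1
182·1 = 182 ≡ 182 (mod 1753)
1 ≠ 182; the check fails.

reject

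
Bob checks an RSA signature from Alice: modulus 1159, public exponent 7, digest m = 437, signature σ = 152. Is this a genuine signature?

Squares mod 1159: σ^1≡152, σ^2≡1083, σ^4≡1140
7 = 4 + 2 + 1, so σ^7 ≡ 1140·1083·152 ≡ 437 (mod 1159)
437 = m, so the signature checks out.

genuine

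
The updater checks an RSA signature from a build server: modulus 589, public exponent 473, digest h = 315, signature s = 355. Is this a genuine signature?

forged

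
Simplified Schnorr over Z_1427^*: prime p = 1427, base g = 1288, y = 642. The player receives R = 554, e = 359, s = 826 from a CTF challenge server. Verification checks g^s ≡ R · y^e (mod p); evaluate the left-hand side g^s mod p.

263

Squares mod 1427: 1288^1≡1288, 1288^2≡770, 1288^4≡695, 1288^8≡699, 1288^16≡567, 1288^32≡414, 1288^64≡156, 1288^128≡77, 1288^256≡221, 1288^512≡323
826 = 512 + 256 + 32 + 16 + 8 + 2, so 1288^826 ≡ 323·221·414·567·699·770 ≡ 263 (mod 1427)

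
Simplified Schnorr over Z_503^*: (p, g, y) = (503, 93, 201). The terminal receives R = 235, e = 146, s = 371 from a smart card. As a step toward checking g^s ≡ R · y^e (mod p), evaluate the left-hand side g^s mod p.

93^2 = 8649 ≡ 98
93^4 ≡ 98^2 = 9604 ≡ 47
93^8 ≡ 47^2 = 2209 ≡ 197
93^16 ≡ 197^2 = 38809 ≡ 78
93^32 ≡ 78^2 = 6084 ≡ 48
93^64 ≡ 48^2 = 2304 ≡ 292
93^128 ≡ 292^2 = 85264 ≡ 257
93^256 ≡ 257^2 = 66049 ≡ 156
371 = 256 + 64 + 32 + 16 + 2 + 1, so 93^371 ≡ 156·292·48·78·98·93 ≡ 157 (mod 503)

157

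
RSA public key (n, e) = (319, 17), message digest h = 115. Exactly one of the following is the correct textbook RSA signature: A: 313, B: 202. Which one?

B

Candidate A: 313^2 = 97969 ≡ 36; 313^4 ≡ 36^2 = 1296 ≡ 20; 313^8 ≡ 20^2 = 400 ≡ 81; 313^16 ≡ 81^2 = 6561 ≡ 181; 17 = 16 + 1, so 313^17 ≡ 181·313 ≡ 190 (mod 319)
Candidate B: 202^2 = 40804 ≡ 291; 202^4 ≡ 291^2 = 84681 ≡ 146; 202^8 ≡ 146^2 = 21316 ≡ 262; 202^16 ≡ 262^2 = 68644 ≡ 59; 17 = 16 + 1, so 202^17 ≡ 59·202 ≡ 115 (mod 319)
  → matches h = 115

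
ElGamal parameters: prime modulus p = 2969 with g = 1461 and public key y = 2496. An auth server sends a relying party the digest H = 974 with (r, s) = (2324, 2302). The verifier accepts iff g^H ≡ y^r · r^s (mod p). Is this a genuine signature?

Left side g^H mod p:
1461^2 = 2134521 ≡ 2779
1461^4 ≡ 2779^2 = 7722841 ≡ 472
1461^8 ≡ 472^2 = 222784 ≡ 109
1461^16 ≡ 109^2 = 11881 ≡ 5
1461^32 ≡ 5^2 = 25
1461^64 ≡ 25^2 = 625
1461^128 ≡ 625^2 = 390625 ≡ 1686
1461^256 ≡ 1686^2 = 2842596 ≡ 1263
1461^512 ≡ 1263^2 = 1595169 ≡ 816
974 = 512 + 256 + 128 + 64 + 8 + 4 + 2, so 1461^974 ≡ 816·1263·1686·625·109·472·2779 ≡ 400 (mod 2969)
Right side y^r · r^s mod p:
2496^2 = 6230016 ≡ 1054
2496^4 ≡ 1054^2 = 1110916 ≡ 510
2496^8 ≡ 510^2 = 260100 ≡ 1797
2496^16 ≡ 1797^2 = 3229209 ≡ 1906
2496^32 ≡ 1906^2 = 3632836 ≡ 1749
2496^64 ≡ 1749^2 = 3059001 ≡ 931
2496^128 ≡ 931^2 = 866761 ≡ 2782
2496^256 ≡ 2782^2 = 7739524 ≡ 2310
2496^512 ≡ 2310^2 = 5336100 ≡ 807
2496^1024 ≡ 807^2 = 651249 ≡ 1038
2496^2048 ≡ 1038^2 = 1077444 ≡ 2666
2324 = 2048 + 256 + 16 + 4, so 2496^2324 ≡ 2666·2310·1906·510 ≡ 2931 (mod 2969)
2324^2 = 5400976 ≡ 365
2324^4 ≡ 365^2 = 133225 ≡ 2589
2324^8 ≡ 2589^2 = 6702921 ≡ 1888
2324^16 ≡ 1888^2 = 3564544 ≡ 1744
2324^32 ≡ 1744^2 = 3041536 ≡ 1280
2324^64 ≡ 1280^2 = 1638400 ≡ 2481
2324^128 ≡ 2481^2 = 6155361 ≡ 624
2324^256 ≡ 624^2 = 389376 ≡ 437
2324^512 ≡ 437^2 = 190969 ≡ 953
2324^1024 ≡ 953^2 = 908209 ≡ 2664
2324^2048 ≡ 2664^2 = 7096896 ≡ 986
2302 = 2048 + 128 + 64 + 32 + 16 + 8 + 4 + 2, so 2324^2302 ≡ 986·624·2481·1280·1744·1888·2589·365 ≡ 302 (mod 2969)
2931·302 = 885162 ≡ 400 (mod 2969)
400 ≡ 400 (mod 2969), so the signature is genuine.

genuine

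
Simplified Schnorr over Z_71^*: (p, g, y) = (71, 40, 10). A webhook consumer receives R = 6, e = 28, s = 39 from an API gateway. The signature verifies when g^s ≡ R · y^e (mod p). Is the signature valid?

g^s mod p:
Squares mod 71: 40^1≡40, 40^2≡38, 40^4≡24, 40^8≡8, 40^16≡64, 40^32≡49
39 = 32 + 4 + 2 + 1, so 40^39 ≡ 49·24·38·40 ≡ 24 (mod 71)
R · y^e mod p:
Squares mod 71: 10^1≡10, 10^2≡29, 10^4≡60, 10^8≡50, 10^16≡15
28 = 16 + 8 + 4, so 10^28 ≡ 15·50·60 ≡ 57 (mod 71)
6·57 = 342 ≡ 58 (mod 71)
24 ≠ 58; the check fails.

invalid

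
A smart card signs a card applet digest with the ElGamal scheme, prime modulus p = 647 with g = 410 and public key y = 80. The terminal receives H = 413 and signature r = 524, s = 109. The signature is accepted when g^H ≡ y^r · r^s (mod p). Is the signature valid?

valid

Left side g^H mod p:
Squares mod 647: 410^1≡410, 410^2≡527, 410^4≡166, 410^8≡382, 410^16≡349, 410^32≡165, 410^64≡51, 410^128≡13, 410^256≡169
413 = 256 + 128 + 16 + 8 + 4 + 1, so 410^413 ≡ 169·13·349·382·166·410 ≡ 340 (mod 647)
Right side y^r · r^s mod p:
Squares mod 647: 80^1≡80, 80^2≡577, 80^4≡371, 80^8≡477, 80^16≡432, 80^32≡288, 80^64≡128, 80^128≡209, 80^256≡332, 80^512≡234
524 = 512 + 8 + 4, so 80^524 ≡ 234·477·371 ≡ 337 (mod 647)
Squares mod 647: 524^1≡524, 524^2≡248, 524^4≡39, 524^8≡227, 524^16≡416, 524^32≡307, 524^64≡434
109 = 64 + 32 + 8 + 4 + 1, so 524^109 ≡ 434·307·227·39·524 ≡ 145 (mod 647)
337·145 = 48865 ≡ 340 (mod 647)
340 ≡ 340 (mod 647), so the signature is genuine.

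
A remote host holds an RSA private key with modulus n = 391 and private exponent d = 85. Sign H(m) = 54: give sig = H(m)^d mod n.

73

(H(m))^2 ≡ 54^2 = 2916 ≡ 179
(H(m))^4 ≡ 179^2 = 32041 ≡ 370
(H(m))^8 ≡ 370^2 = 136900 ≡ 50
(H(m))^16 ≡ 50^2 = 2500 ≡ 154
(H(m))^32 ≡ 154^2 = 23716 ≡ 256
(H(m))^64 ≡ 256^2 = 65536 ≡ 239
85 = 64 + 16 + 4 + 1, so (H(m))^85 ≡ 239·154·370·54 ≡ 73 (mod 391)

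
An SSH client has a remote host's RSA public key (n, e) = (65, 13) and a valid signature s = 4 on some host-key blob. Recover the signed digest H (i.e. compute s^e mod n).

s^13 mod 65 = 4

4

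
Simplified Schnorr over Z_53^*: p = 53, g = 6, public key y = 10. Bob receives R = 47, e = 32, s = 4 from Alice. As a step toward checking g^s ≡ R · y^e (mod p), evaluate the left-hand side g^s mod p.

24

6^4 mod 53 = 24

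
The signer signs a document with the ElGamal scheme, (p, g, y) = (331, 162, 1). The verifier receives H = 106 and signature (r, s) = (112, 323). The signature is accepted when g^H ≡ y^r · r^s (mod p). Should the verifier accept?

Left side g^H mod p:
162^2 = 26244 ≡ 95
162^4 ≡ 95^2 = 9025 ≡ 88
162^8 ≡ 88^2 = 7744 ≡ 131
162^16 ≡ 131^2 = 17161 ≡ 280
162^32 ≡ 280^2 = 78400 ≡ 284
162^64 ≡ 284^2 = 80656 ≡ 223
106 = 64 + 32 + 8 + 2, so 162^106 ≡ 223·284·131·95 ≡ 132 (mod 331)
Right side y^r · r^s mod p:
1^2 = 1
1^4 ≡ 1^2 = 1
1^8 ≡ 1^2 = 1
1^16 ≡ 1^2 = 1
1^32 ≡ 1^2 = 1
1^64 ≡ 1^2 = 1
112 = 64 + 32 + 16, so 1^112 ≡ 1·1·1 ≡ 1 (mod 331)
112^2 = 12544 ≡ 297
112^4 ≡ 297^2 = 88209 ≡ 163
112^8 ≡ 163^2 = 26569 ≡ 89
112^16 ≡ 89^2 = 7921 ≡ 308
112^32 ≡ 308^2 = 94864 ≡ 198
112^64 ≡ 198^2 = 39204 ≡ 146
112^128 ≡ 146^2 = 21316 ≡ 132
112^256 ≡ 132^2 = 17424 ≡ 212
323 = 256 + 64 + 2 + 1, so 112^323 ≡ 212·146·297·112 ≡ 243 (mod 331)
1·243 = 243 ≡ 243 (mod 331)
132 ≠ 243, so verification fails.

reject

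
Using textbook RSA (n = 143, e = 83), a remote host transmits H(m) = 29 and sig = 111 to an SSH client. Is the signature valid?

sig^2 ≡ 111^2 = 12321 ≡ 23
sig^4 ≡ 23^2 = 529 ≡ 100
sig^8 ≡ 100^2 = 10000 ≡ 133
sig^16 ≡ 133^2 = 17689 ≡ 100
sig^32 ≡ 100^2 = 10000 ≡ 133
sig^64 ≡ 133^2 = 17689 ≡ 100
83 = 64 + 16 + 2 + 1, so sig^83 ≡ 100·100·23·111 ≡ 67 (mod 143)
67 ≠ 29, so verification fails.

invalid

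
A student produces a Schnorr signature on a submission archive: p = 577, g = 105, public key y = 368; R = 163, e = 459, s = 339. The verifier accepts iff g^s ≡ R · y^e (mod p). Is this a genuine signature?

g^s mod p:
Squares mod 577: 105^1≡105, 105^2≡62, 105^4≡382, 105^8≡520, 105^16≡364, 105^32≡363, 105^64≡213, 105^128≡363, 105^256≡213
339 = 256 + 64 + 16 + 2 + 1, so 105^339 ≡ 213·213·364·62·105 ≡ 414 (mod 577)
R · y^e mod p:
Squares mod 577: 368^1≡368, 368^2≡406, 368^4≡391, 368^8≡553, 368^16≡576, 368^32≡1, 368^64≡1, 368^128≡1, 368^256≡1
459 = 256 + 128 + 64 + 8 + 2 + 1, so 368^459 ≡ 1·1·1·553·406·368 ≡ 263 (mod 577)
163·263 = 42869 ≡ 171 (mod 577)
414 ≠ 171; the check fails.

forged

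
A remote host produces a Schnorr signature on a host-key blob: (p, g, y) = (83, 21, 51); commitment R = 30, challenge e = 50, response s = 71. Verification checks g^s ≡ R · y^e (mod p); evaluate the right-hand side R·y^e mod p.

65

Squares mod 83: 51^1≡51, 51^2≡28, 51^4≡37, 51^8≡41, 51^16≡21, 51^32≡26
50 = 32 + 16 + 2, so 51^50 ≡ 26·21·28 ≡ 16 (mod 83)
R · y^e ≡ 30·16 = 480 ≡ 65 (mod 83)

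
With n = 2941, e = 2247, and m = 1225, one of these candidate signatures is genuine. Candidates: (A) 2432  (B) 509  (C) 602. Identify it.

A

Candidate A: 2432^2247 mod 2941 = 1225
  → matches m = 1225
Candidate B: 509^2247 mod 2941 = 1716
Candidate C: 602^2247 mod 2941 = 1899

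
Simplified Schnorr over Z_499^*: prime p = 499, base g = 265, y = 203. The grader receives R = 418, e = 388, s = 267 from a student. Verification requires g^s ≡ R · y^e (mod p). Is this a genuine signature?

genuine

g^s mod p:
Squares mod 499: 265^1≡265, 265^2≡365, 265^4≡491, 265^8≡64, 265^16≡104, 265^32≡337, 265^64≡296, 265^128≡291, 265^256≡350
267 = 256 + 8 + 2 + 1, so 265^267 ≡ 350·64·365·265 ≡ 463 (mod 499)
R · y^e mod p:
Squares mod 499: 203^1≡203, 203^2≡291, 203^4≡350, 203^8≡245, 203^16≡145, 203^32≡67, 203^64≡497, 203^128≡4, 203^256≡16
388 = 256 + 128 + 4, so 203^388 ≡ 16·4·350 ≡ 444 (mod 499)
418·444 = 185592 ≡ 463 (mod 499)
463 ≡ 463 (mod 499); signature holds.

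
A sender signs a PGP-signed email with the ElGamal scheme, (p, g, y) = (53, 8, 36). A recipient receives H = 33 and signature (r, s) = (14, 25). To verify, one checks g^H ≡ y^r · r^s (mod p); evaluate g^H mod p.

Squares mod 53: 8^1≡8, 8^2≡11, 8^4≡15, 8^8≡13, 8^16≡10, 8^32≡47
33 = 32 + 1, so 8^33 ≡ 47·8 ≡ 5 (mod 53)

5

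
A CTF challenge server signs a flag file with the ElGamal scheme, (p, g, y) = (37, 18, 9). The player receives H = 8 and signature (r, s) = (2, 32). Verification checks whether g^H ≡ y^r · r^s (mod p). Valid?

yes

Left side g^H mod p:
Squares mod 37: 18^1≡18, 18^2≡28, 18^4≡7, 18^8≡12
18^8 ≡ 12 (mod 37)
Right side y^r · r^s mod p:
Squares mod 37: 9^1≡9, 9^2≡7
9^2 ≡ 7 (mod 37)
Squares mod 37: 2^1≡2, 2^2≡4, 2^4≡16, 2^8≡34, 2^16≡9, 2^32≡7
2^32 ≡ 7 (mod 37)
7·7 = 49 ≡ 12 (mod 37)
12 ≡ 12 (mod 37), so the signature is genuine.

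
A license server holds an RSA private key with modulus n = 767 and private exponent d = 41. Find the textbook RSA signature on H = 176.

Squares mod 767: H^1≡176, H^2≡296, H^4≡178, H^8≡237, H^16≡178, H^32≡237
41 = 32 + 8 + 1, so H^41 ≡ 237·237·176 ≡ 648 (mod 767)

648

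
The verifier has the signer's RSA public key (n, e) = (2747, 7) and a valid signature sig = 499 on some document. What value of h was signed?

sig^7 mod 2747 = 1370

1370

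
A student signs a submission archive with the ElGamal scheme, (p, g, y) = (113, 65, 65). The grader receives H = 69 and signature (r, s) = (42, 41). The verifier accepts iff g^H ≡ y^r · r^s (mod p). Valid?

no

Left side g^H mod p:
65^2 = 4225 ≡ 44
65^4 ≡ 44^2 = 1936 ≡ 15
65^8 ≡ 15^2 = 225 ≡ 112
65^16 ≡ 112^2 = 12544 ≡ 1
65^32 ≡ 1^2 = 1
65^64 ≡ 1^2 = 1
69 = 64 + 4 + 1, so 65^69 ≡ 1·15·65 ≡ 71 (mod 113)
Right side y^r · r^s mod p:
65^2 = 4225 ≡ 44
65^4 ≡ 44^2 = 1936 ≡ 15
65^8 ≡ 15^2 = 225 ≡ 112
65^16 ≡ 112^2 = 12544 ≡ 1
65^32 ≡ 1^2 = 1
42 = 32 + 8 + 2, so 65^42 ≡ 1·112·44 ≡ 69 (mod 113)
42^2 = 1764 ≡ 69
42^4 ≡ 69^2 = 4761 ≡ 15
42^8 ≡ 15^2 = 225 ≡ 112
42^16 ≡ 112^2 = 12544 ≡ 1
42^32 ≡ 1^2 = 1
41 = 32 + 8 + 1, so 42^41 ≡ 1·112·42 ≡ 71 (mod 113)
69·71 = 4899 ≡ 40 (mod 113)
71 ≠ 40, so verification fails.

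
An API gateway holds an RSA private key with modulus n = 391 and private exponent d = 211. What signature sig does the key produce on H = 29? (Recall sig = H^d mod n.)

H^2 ≡ 29^2 = 841 ≡ 59
H^4 ≡ 59^2 = 3481 ≡ 353
H^8 ≡ 353^2 = 124609 ≡ 271
H^16 ≡ 271^2 = 73441 ≡ 324
H^32 ≡ 324^2 = 104976 ≡ 188
H^64 ≡ 188^2 = 35344 ≡ 154
H^128 ≡ 154^2 = 23716 ≡ 256
211 = 128 + 64 + 16 + 2 + 1, so H^211 ≡ 256·154·324·59·29 ≡ 266 (mod 391)

266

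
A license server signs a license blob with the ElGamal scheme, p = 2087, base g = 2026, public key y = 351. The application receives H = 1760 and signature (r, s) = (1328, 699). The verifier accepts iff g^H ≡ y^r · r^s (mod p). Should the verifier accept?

Left side g^H mod p:
2026^2 = 4104676 ≡ 1634
2026^4 ≡ 1634^2 = 2669956 ≡ 683
2026^8 ≡ 683^2 = 466489 ≡ 1088
2026^16 ≡ 1088^2 = 1183744 ≡ 415
2026^32 ≡ 415^2 = 172225 ≡ 1091
2026^64 ≡ 1091^2 = 1190281 ≡ 691
2026^128 ≡ 691^2 = 477481 ≡ 1645
2026^256 ≡ 1645^2 = 2706025 ≡ 1273
2026^512 ≡ 1273^2 = 1620529 ≡ 1017
2026^1024 ≡ 1017^2 = 1034289 ≡ 1224
1760 = 1024 + 512 + 128 + 64 + 32, so 2026^1760 ≡ 1224·1017·1645·691·1091 ≡ 1829 (mod 2087)
Right side y^r · r^s mod p:
351^2 = 123201 ≡ 68
351^4 ≡ 68^2 = 4624 ≡ 450
351^8 ≡ 450^2 = 202500 ≡ 61
351^16 ≡ 61^2 = 3721 ≡ 1634
351^32 ≡ 1634^2 = 2669956 ≡ 683
351^64 ≡ 683^2 = 466489 ≡ 1088
351^128 ≡ 1088^2 = 1183744 ≡ 415
351^256 ≡ 415^2 = 172225 ≡ 1091
351^512 ≡ 1091^2 = 1190281 ≡ 691
351^1024 ≡ 691^2 = 477481 ≡ 1645
1328 = 1024 + 256 + 32 + 16, so 351^1328 ≡ 1645·1091·683·1634 ≡ 678 (mod 2087)
1328^2 = 1763584 ≡ 69
1328^4 ≡ 69^2 = 4761 ≡ 587
1328^8 ≡ 587^2 = 344569 ≡ 214
1328^16 ≡ 214^2 = 45796 ≡ 1969
1328^32 ≡ 1969^2 = 3876961 ≡ 1402
1328^64 ≡ 1402^2 = 1965604 ≡ 1737
1328^128 ≡ 1737^2 = 3017169 ≡ 1454
1328^256 ≡ 1454^2 = 2114116 ≡ 2072
1328^512 ≡ 2072^2 = 4293184 ≡ 225
699 = 512 + 128 + 32 + 16 + 8 + 2 + 1, so 1328^699 ≡ 225·1454·1402·1969·214·69·1328 ≡ 1376 (mod 2087)
678·1376 = 932928 ≡ 39 (mod 2087)
1829 ≠ 39, so verification fails.

reject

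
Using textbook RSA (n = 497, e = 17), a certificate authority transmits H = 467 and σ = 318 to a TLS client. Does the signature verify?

verifies

σ^2 ≡ 318^2 = 101124 ≡ 233
σ^4 ≡ 233^2 = 54289 ≡ 116
σ^8 ≡ 116^2 = 13456 ≡ 37
σ^16 ≡ 37^2 = 1369 ≡ 375
17 = 16 + 1, so σ^17 ≡ 375·318 ≡ 467 (mod 497)
467 = H, so the signature checks out.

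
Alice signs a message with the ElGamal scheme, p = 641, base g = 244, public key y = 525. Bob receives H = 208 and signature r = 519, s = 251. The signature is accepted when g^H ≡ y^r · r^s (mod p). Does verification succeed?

fails

Left side g^H mod p:
244^208 mod 641 = 323
Right side y^r · r^s mod p:
525^519 mod 641 = 398
519^251 mod 641 = 610
398·610 = 242780 ≡ 482 (mod 641)
323 ≠ 482, so verification fails.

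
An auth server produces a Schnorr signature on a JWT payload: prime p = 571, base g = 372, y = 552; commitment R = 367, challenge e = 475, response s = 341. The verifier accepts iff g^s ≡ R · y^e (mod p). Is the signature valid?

invalid

g^s mod p:
Squares mod 571: 372^1≡372, 372^2≡202, 372^4≡263, 372^8≡78, 372^16≡374, 372^32≡552, 372^64≡361, 372^128≡133, 372^256≡559
341 = 256 + 64 + 16 + 4 + 1, so 372^341 ≡ 559·361·374·263·372 ≡ 398 (mod 571)
R · y^e mod p:
Squares mod 571: 552^1≡552, 552^2≡361, 552^4≡133, 552^8≡559, 552^16≡144, 552^32≡180, 552^64≡424, 552^128≡482, 552^256≡498
475 = 256 + 128 + 64 + 16 + 8 + 2 + 1, so 552^475 ≡ 498·482·424·144·559·361·552 ≡ 109 (mod 571)
367·109 = 40003 ≡ 33 (mod 571)
398 ≠ 33; the check fails.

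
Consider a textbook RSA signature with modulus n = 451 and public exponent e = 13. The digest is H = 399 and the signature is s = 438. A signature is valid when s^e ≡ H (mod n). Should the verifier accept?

Squares mod 451: s^1≡438, s^2≡169, s^4≡148, s^8≡256
13 = 8 + 4 + 1, so s^13 ≡ 256·148·438 ≡ 399 (mod 451)
Since 399 equals the digest 399, verification succeeds.

accept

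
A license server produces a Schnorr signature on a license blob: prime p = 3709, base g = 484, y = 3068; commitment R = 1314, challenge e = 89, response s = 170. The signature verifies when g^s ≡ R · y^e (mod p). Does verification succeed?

passes

g^s mod p:
484^2 = 234256 ≡ 589
484^4 ≡ 589^2 = 346921 ≡ 1984
484^8 ≡ 1984^2 = 3936256 ≡ 1007
484^16 ≡ 1007^2 = 1014049 ≡ 1492
484^32 ≡ 1492^2 = 2226064 ≡ 664
484^64 ≡ 664^2 = 440896 ≡ 3234
484^128 ≡ 3234^2 = 10458756 ≡ 3085
170 = 128 + 32 + 8 + 2, so 484^170 ≡ 3085·664·1007·589 ≡ 1404 (mod 3709)
R · y^e mod p:
3068^2 = 9412624 ≡ 2891
3068^4 ≡ 2891^2 = 8357881 ≡ 1504
3068^8 ≡ 1504^2 = 2262016 ≡ 3235
3068^16 ≡ 3235^2 = 10465225 ≡ 2136
3068^32 ≡ 2136^2 = 4562496 ≡ 426
3068^64 ≡ 426^2 = 181476 ≡ 3444
89 = 64 + 16 + 8 + 1, so 3068^89 ≡ 3444·2136·3235·3068 ≡ 814 (mod 3709)
1314·814 = 1069596 ≡ 1404 (mod 3709)
1404 ≡ 1404 (mod 3709); signature holds.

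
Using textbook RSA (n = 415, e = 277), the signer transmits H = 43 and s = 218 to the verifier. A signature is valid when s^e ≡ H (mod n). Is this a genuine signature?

s^277 mod 415 = 43
43 = H, so the signature checks out.

genuine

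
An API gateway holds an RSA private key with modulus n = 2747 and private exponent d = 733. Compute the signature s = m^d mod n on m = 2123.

Squares mod 2747: m^1≡2123, m^2≡2049, m^4≡985, m^8≡534, m^16≡2215, m^32≡83, m^64≡1395, m^128≡1149, m^256≡1641, m^512≡821
733 = 512 + 128 + 64 + 16 + 8 + 4 + 1, so m^733 ≡ 821·1149·1395·2215·534·985·2123 ≡ 32 (mod 2747)

32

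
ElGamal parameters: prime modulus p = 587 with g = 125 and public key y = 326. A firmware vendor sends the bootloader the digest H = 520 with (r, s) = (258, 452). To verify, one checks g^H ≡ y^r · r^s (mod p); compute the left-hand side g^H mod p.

Squares mod 587: 125^1≡125, 125^2≡363, 125^4≡281, 125^8≡303, 125^16≡237, 125^32≡404, 125^64≡30, 125^128≡313, 125^256≡527, 125^512≡78
520 = 512 + 8, so 125^520 ≡ 78·303 ≡ 154 (mod 587)

154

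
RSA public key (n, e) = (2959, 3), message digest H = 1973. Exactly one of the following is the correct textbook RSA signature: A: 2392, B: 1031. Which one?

Candidate A: Squares mod 2959: 2392^1≡2392, 2392^2≡1917; 3 = 2 + 1, so 2392^3 ≡ 1917·2392 ≡ 1973 (mod 2959)
  → matches H = 1973
Candidate B: Squares mod 2959: 1031^1≡1031, 1031^2≡680; 3 = 2 + 1, so 1031^3 ≡ 680·1031 ≡ 2756 (mod 2959)

A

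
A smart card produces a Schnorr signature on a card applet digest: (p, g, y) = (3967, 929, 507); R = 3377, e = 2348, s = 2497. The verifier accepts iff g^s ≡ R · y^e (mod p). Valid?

no

g^s mod p:
929^2 = 863041 ≡ 2202
929^4 ≡ 2202^2 = 4848804 ≡ 1130
929^8 ≡ 1130^2 = 1276900 ≡ 3493
929^16 ≡ 3493^2 = 12201049 ≡ 2524
929^32 ≡ 2524^2 = 6370576 ≡ 3541
929^64 ≡ 3541^2 = 12538681 ≡ 2961
929^128 ≡ 2961^2 = 8767521 ≡ 451
929^256 ≡ 451^2 = 203401 ≡ 1084
929^512 ≡ 1084^2 = 1175056 ≡ 824
929^1024 ≡ 824^2 = 678976 ≡ 619
929^2048 ≡ 619^2 = 383161 ≡ 2329
2497 = 2048 + 256 + 128 + 64 + 1, so 929^2497 ≡ 2329·1084·451·2961·929 ≡ 2438 (mod 3967)
R · y^e mod p:
507^2 = 257049 ≡ 3161
507^4 ≡ 3161^2 = 9991921 ≡ 3015
507^8 ≡ 3015^2 = 9090225 ≡ 1828
507^16 ≡ 1828^2 = 3341584 ≡ 1370
507^32 ≡ 1370^2 = 1876900 ≡ 509
507^64 ≡ 509^2 = 259081 ≡ 1226
507^128 ≡ 1226^2 = 1503076 ≡ 3550
507^256 ≡ 3550^2 = 12602500 ≡ 3308
507^512 ≡ 3308^2 = 10942864 ≡ 1878
507^1024 ≡ 1878^2 = 3526884 ≡ 221
507^2048 ≡ 221^2 = 48841 ≡ 1237
2348 = 2048 + 256 + 32 + 8 + 4, so 507^2348 ≡ 1237·3308·509·1828·3015 ≡ 303 (mod 3967)
3377·303 = 1023231 ≡ 3712 (mod 3967)
2438 ≠ 3712; the check fails.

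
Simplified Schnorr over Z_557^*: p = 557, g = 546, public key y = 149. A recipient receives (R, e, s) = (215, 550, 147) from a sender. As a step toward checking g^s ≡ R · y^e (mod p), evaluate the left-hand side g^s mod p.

546^147 mod 557 = 134

134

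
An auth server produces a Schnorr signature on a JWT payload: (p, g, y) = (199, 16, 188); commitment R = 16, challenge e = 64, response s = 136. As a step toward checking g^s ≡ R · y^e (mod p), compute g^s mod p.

10

16^136 mod 199 = 10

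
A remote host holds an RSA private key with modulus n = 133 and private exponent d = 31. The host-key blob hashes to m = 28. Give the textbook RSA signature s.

m^31 mod 133 = 63

63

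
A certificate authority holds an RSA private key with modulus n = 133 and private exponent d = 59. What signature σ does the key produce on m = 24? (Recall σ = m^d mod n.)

47

m^2 ≡ 24^2 = 576 ≡ 44
m^4 ≡ 44^2 = 1936 ≡ 74
m^8 ≡ 74^2 = 5476 ≡ 23
m^16 ≡ 23^2 = 529 ≡ 130
m^32 ≡ 130^2 = 16900 ≡ 9
59 = 32 + 16 + 8 + 2 + 1, so m^59 ≡ 9·130·23·44·24 ≡ 47 (mod 133)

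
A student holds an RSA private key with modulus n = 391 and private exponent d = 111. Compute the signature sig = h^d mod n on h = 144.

Squares mod 391: h^1≡144, h^2≡13, h^4≡169, h^8≡18, h^16≡324, h^32≡188, h^64≡154
111 = 64 + 32 + 8 + 4 + 2 + 1, so h^111 ≡ 154·188·18·169·13·144 ≡ 236 (mod 391)

236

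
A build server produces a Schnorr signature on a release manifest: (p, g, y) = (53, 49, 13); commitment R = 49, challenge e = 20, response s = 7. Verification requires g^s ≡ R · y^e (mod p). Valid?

yes

g^s mod p:
Squares mod 53: 49^1≡49, 49^2≡16, 49^4≡44
7 = 4 + 2 + 1, so 49^7 ≡ 44·16·49 ≡ 46 (mod 53)
R · y^e mod p:
Squares mod 53: 13^1≡13, 13^2≡10, 13^4≡47, 13^8≡36, 13^16≡24
20 = 16 + 4, so 13^20 ≡ 24·47 ≡ 15 (mod 53)
49·15 = 735 ≡ 46 (mod 53)
46 ≡ 46 (mod 53); signature holds.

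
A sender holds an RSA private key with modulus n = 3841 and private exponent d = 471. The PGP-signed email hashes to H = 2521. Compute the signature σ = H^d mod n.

734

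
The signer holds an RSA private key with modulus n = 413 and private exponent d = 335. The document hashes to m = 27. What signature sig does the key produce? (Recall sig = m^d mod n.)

Squares mod 413: m^1≡27, m^2≡316, m^4≡323, m^8≡253, m^16≡407, m^32≡36, m^64≡57, m^128≡358, m^256≡134
335 = 256 + 64 + 8 + 4 + 2 + 1, so m^335 ≡ 134·57·253·323·316·27 ≡ 230 (mod 413)

230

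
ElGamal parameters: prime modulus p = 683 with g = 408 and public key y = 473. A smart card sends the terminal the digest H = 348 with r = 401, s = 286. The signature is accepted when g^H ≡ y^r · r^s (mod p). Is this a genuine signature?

forged

Left side g^H mod p:
408^348 mod 683 = 260
Right side y^r · r^s mod p:
473^401 mod 683 = 655
401^286 mod 683 = 490
655·490 = 320950 ≡ 623 (mod 683)
260 ≠ 623, so verification fails.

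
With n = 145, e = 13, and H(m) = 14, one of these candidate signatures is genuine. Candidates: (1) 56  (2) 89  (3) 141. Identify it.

2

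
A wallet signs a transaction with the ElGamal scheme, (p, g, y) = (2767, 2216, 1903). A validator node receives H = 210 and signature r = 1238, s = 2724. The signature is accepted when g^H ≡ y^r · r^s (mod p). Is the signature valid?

invalid

Left side g^H mod p:
Squares mod 2767: 2216^1≡2216, 2216^2≡1998, 2216^4≡1990, 2216^8≡523, 2216^16≡2363, 2216^32≡2730, 2216^64≡1369, 2216^128≡902
210 = 128 + 64 + 16 + 2, so 2216^210 ≡ 902·1369·2363·1998 ≡ 2562 (mod 2767)
Right side y^r · r^s mod p:
Squares mod 2767: 1903^1≡1903, 1903^2≡2173, 1903^4≡1427, 1903^8≡2584, 1903^16≡285, 1903^32≡982, 1903^64≡1408, 1903^128≡1292, 1903^256≡763, 1903^512≡1099, 1903^1024≡1389
1238 = 1024 + 128 + 64 + 16 + 4 + 2, so 1903^1238 ≡ 1389·1292·1408·285·1427·2173 ≡ 875 (mod 2767)
Squares mod 2767: 1238^1≡1238, 1238^2≡2493, 1238^4≡367, 1238^8≡1873, 1238^16≡2340, 1238^32≡2474, 1238^64≡72, 1238^128≡2417, 1238^256≡752, 1238^512≡1036, 1238^1024≡2467, 1238^2048≡1456
2724 = 2048 + 512 + 128 + 32 + 4, so 1238^2724 ≡ 1456·1036·2417·2474·367 ≡ 2459 (mod 2767)
875·2459 = 2151625 ≡ 1666 (mod 2767)
2562 ≠ 1666, so verification fails.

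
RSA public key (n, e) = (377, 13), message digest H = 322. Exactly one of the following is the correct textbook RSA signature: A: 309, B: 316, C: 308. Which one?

A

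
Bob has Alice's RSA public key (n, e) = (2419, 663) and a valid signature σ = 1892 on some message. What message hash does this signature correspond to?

σ^2 ≡ 1892^2 = 3579664 ≡ 1963
σ^4 ≡ 1963^2 = 3853369 ≡ 2321
σ^8 ≡ 2321^2 = 5387041 ≡ 2347
σ^16 ≡ 2347^2 = 5508409 ≡ 346
σ^32 ≡ 346^2 = 119716 ≡ 1185
σ^64 ≡ 1185^2 = 1404225 ≡ 1205
σ^128 ≡ 1205^2 = 1452025 ≡ 625
σ^256 ≡ 625^2 = 390625 ≡ 1166
σ^512 ≡ 1166^2 = 1359556 ≡ 78
663 = 512 + 128 + 16 + 4 + 2 + 1, so σ^663 ≡ 78·625·346·2321·1963·1892 ≡ 1301 (mod 2419)

1301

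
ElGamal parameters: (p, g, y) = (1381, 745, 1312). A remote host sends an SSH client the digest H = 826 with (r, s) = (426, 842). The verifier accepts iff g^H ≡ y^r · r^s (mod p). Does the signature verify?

Left side g^H mod p:
Squares mod 1381: 745^1≡745, 745^2≡1244, 745^4≡816, 745^8≡214, 745^16≡223, 745^32≡13, 745^64≡169, 745^128≡941, 745^256≡260, 745^512≡1312
826 = 512 + 256 + 32 + 16 + 8 + 2, so 745^826 ≡ 1312·260·13·223·214·1244 ≡ 252 (mod 1381)
Right side y^r · r^s mod p:
Squares mod 1381: 1312^1≡1312, 1312^2≡618, 1312^4≡768, 1312^8≡137, 1312^16≡816, 1312^32≡214, 1312^64≡223, 1312^128≡13, 1312^256≡169
426 = 256 + 128 + 32 + 8 + 2, so 1312^426 ≡ 169·13·214·137·618 ≡ 260 (mod 1381)
Squares mod 1381: 426^1≡426, 426^2≡565, 426^4≡214, 426^8≡223, 426^16≡13, 426^32≡169, 426^64≡941, 426^128≡260, 426^256≡1312, 426^512≡618
842 = 512 + 256 + 64 + 8 + 2, so 426^842 ≡ 618·1312·941·223·565 ≡ 286 (mod 1381)
260·286 = 74360 ≡ 1167 (mod 1381)
252 ≠ 1167, so verification fails.

does not verify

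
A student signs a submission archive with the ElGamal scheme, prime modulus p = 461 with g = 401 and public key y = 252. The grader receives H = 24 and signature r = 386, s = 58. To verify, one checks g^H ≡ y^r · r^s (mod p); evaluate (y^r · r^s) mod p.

368

252^2 = 63504 ≡ 347
252^4 ≡ 347^2 = 120409 ≡ 88
252^8 ≡ 88^2 = 7744 ≡ 368
252^16 ≡ 368^2 = 135424 ≡ 351
252^32 ≡ 351^2 = 123201 ≡ 114
252^64 ≡ 114^2 = 12996 ≡ 88
252^128 ≡ 88^2 = 7744 ≡ 368
252^256 ≡ 368^2 = 135424 ≡ 351
386 = 256 + 128 + 2, so 252^386 ≡ 351·368·347 ≡ 110 (mod 461)
386^2 = 148996 ≡ 93
386^4 ≡ 93^2 = 8649 ≡ 351
386^8 ≡ 351^2 = 123201 ≡ 114
386^16 ≡ 114^2 = 12996 ≡ 88
386^32 ≡ 88^2 = 7744 ≡ 368
58 = 32 + 16 + 8 + 2, so 386^58 ≡ 368·88·114·93 ≡ 347 (mod 461)
y^r · r^s ≡ 110·347 = 38170 ≡ 368 (mod 461)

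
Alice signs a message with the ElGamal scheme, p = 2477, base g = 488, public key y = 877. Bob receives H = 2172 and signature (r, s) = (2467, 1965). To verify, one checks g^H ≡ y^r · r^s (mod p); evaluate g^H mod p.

2426

488^2172 mod 2477 = 2426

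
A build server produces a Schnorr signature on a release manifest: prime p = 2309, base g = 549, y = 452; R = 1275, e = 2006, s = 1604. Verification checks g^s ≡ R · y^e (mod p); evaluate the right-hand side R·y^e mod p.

1326

452^2 = 204304 ≡ 1112
452^4 ≡ 1112^2 = 1236544 ≡ 1229
452^8 ≡ 1229^2 = 1510441 ≡ 355
452^16 ≡ 355^2 = 126025 ≡ 1339
452^32 ≡ 1339^2 = 1792921 ≡ 1137
452^64 ≡ 1137^2 = 1292769 ≡ 2038
452^128 ≡ 2038^2 = 4153444 ≡ 1862
452^256 ≡ 1862^2 = 3467044 ≡ 1235
452^512 ≡ 1235^2 = 1525225 ≡ 1285
452^1024 ≡ 1285^2 = 1651225 ≡ 290
2006 = 1024 + 512 + 256 + 128 + 64 + 16 + 4 + 2, so 452^2006 ≡ 290·1285·1235·1862·2038·1339·1229·1112 ≡ 1017 (mod 2309)
R · y^e ≡ 1275·1017 = 1296675 ≡ 1326 (mod 2309)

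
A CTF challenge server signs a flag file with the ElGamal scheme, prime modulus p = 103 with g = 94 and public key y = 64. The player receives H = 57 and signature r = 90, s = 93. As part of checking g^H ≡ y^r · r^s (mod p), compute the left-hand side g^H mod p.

94^2 = 8836 ≡ 81
94^4 ≡ 81^2 = 6561 ≡ 72
94^8 ≡ 72^2 = 5184 ≡ 34
94^16 ≡ 34^2 = 1156 ≡ 23
94^32 ≡ 23^2 = 529 ≡ 14
57 = 32 + 16 + 8 + 1, so 94^57 ≡ 14·23·34·94 ≡ 39 (mod 103)

39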